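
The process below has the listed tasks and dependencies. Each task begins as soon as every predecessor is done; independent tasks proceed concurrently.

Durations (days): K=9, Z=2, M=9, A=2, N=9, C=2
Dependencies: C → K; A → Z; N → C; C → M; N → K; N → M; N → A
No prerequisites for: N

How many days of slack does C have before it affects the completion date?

0

The longest chain is N→C→K = 9+2+9 = 20; overall finish 20 days.
Longest path through C: 20 days (earliest finish 11, latest finish 11).
Slack of C = 9 − 9 = 0 days.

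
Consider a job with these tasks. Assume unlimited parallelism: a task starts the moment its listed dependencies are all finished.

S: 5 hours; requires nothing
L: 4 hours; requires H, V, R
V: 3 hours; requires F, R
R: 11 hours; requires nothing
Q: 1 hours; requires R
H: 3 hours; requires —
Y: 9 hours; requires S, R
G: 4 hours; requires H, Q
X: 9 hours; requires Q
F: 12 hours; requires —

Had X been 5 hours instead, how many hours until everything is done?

Critical path before the change: R→Q→X = 11+1+9 = 21 giving 21 hours.
X lies on that path, so at 5 hours the path becomes 17 hours.
The binding chain switches to R→Y = 11+9 = 20; finish 20 hours.

20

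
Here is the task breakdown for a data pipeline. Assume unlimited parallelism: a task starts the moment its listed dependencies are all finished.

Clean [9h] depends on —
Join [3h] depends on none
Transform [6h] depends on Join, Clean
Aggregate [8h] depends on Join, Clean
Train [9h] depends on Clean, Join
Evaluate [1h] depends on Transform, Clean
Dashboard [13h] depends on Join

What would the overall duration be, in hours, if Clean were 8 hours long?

17

Critical path before the change: Clean→Train = 9+9 = 18 giving 18 hours.
Since Clean is critical, the -1 change carries straight to that chain (now 17 hours).
That remains the longest chain; total 17 hours.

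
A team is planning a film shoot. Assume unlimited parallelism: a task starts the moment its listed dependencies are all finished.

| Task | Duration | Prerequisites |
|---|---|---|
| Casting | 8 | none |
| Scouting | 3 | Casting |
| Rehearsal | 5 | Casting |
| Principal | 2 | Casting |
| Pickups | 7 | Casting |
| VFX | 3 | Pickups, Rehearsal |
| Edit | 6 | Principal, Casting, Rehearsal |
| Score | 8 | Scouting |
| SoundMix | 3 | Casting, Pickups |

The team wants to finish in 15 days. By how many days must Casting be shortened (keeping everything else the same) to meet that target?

Current finish: 19 days; target: 15.
Casting is on every critical path, so each day cut from Casting cuts the finish by one (this holds down to a finish of 12).
Need 19 − 15 = 4 days off Casting → Casting becomes 4 days, finish becomes 15.

4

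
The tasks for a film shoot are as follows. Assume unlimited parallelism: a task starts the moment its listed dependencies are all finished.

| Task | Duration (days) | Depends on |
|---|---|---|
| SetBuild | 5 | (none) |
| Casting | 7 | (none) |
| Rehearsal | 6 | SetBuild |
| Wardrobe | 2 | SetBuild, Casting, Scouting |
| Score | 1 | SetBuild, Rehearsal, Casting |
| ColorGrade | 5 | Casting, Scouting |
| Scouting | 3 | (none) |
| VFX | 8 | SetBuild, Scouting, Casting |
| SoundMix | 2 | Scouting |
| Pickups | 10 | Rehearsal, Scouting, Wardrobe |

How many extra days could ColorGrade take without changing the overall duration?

9

The longest chain is SetBuild→Rehearsal→Pickups = 5+6+10 = 21; overall finish 21 days.
The longest chain containing ColorGrade totals 12 days.
Slack of ColorGrade = 16 − 7 = 9 days.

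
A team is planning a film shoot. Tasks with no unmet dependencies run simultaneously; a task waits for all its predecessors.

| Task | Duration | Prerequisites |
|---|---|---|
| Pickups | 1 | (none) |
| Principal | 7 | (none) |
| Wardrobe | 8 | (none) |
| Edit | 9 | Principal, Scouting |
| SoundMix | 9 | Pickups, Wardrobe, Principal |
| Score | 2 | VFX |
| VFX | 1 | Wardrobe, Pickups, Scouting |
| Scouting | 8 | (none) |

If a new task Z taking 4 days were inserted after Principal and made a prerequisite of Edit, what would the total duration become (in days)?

20

Originally the job takes 17 days.
With Z inserted, Edit now waits for max(Principal, Scouting, Z).
New critical path: Principal→Z→Edit = 7+4+9 = 20 ⇒ 20 days.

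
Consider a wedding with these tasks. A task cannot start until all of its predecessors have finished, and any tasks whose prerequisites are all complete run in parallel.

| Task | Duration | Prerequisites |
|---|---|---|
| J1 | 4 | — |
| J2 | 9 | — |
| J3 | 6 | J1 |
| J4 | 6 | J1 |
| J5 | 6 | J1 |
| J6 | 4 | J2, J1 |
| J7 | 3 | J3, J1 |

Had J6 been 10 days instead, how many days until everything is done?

19

Actual critical path: J2→J6 = 9+4 = 13 ⇒ 13 days.
J6 is on the critical path; changing it to 10 makes that path 19 days.
That remains the longest chain; total 19 days.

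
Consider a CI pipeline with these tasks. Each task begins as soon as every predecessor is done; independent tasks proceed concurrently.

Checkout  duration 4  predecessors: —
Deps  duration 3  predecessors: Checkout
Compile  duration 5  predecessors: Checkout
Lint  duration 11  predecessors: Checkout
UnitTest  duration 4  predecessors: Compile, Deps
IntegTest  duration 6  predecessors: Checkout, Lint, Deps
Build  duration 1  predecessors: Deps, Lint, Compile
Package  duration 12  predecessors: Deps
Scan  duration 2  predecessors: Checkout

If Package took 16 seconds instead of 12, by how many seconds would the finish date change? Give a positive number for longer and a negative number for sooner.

Critical path before the change: Checkout→Lint→IntegTest = 4+11+6 = 21 giving 21 seconds.
Package is off the critical path — its longest chain is 19 seconds, giving 2 of slack.
New critical path: Checkout→Deps→Package = 4+3+16 = 23 ⇒ 23 seconds.
Change in finish: 23 − 21 = +2 seconds.

2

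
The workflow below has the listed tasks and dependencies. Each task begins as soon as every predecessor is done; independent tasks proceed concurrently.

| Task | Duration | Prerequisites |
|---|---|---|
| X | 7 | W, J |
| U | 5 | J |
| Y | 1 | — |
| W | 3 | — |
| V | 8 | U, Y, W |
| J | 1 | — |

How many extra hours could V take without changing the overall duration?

0

Critical path: J→U→V = 1+5+8 = 14, so the finish is 14 hours.
V finishes as early as 14 and must finish by 14.
Slack of V = 6 − 6 = 0 hours.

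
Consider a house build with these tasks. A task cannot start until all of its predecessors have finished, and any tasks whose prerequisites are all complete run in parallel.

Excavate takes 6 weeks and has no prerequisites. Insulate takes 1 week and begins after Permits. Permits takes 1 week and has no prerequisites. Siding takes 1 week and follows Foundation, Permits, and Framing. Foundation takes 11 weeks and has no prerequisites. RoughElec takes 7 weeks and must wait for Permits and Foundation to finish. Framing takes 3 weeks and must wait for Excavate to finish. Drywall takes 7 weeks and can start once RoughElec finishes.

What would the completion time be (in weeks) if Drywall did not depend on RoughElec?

With the dependency in place, Foundation→RoughElec→Drywall = 11+7+7 = 25 sets the finish at 25 weeks.
Without RoughElec→Drywall, Drywall's earliest start moves from 18 to 0.
The longest chain is now Foundation→RoughElec = 11+7 = 18, so the house build takes 18 weeks.

18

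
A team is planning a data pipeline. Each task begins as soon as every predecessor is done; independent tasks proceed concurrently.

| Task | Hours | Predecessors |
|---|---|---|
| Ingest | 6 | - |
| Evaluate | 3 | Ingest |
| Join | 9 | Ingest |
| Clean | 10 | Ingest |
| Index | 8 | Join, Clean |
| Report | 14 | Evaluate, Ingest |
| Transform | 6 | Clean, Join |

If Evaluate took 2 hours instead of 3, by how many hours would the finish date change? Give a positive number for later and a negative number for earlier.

0

As given, the longest chain is Ingest→Clean→Index = 6+10+8 = 24, so the finish is 24 hours.
Evaluate is off the critical path — its longest chain is 23 hours, giving 1 of slack.
No other chain overtakes it, so the finish is 24 hours.
Change in finish: 24 − 24 = +0 hours.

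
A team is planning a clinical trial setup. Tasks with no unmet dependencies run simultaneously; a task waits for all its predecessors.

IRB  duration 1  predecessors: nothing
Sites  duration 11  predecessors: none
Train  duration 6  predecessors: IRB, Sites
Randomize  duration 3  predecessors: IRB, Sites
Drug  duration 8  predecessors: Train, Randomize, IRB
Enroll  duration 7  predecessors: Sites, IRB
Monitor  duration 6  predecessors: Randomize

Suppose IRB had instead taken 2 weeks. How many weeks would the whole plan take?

As given, the longest chain is Sites→Train→Drug = 11+6+8 = 25, so the finish is 25 weeks.
IRB is off the critical path — its longest chain is 15 weeks, giving 10 of slack.
The critical path is still Sites→Train→Drug; finish is now 25 weeks.

25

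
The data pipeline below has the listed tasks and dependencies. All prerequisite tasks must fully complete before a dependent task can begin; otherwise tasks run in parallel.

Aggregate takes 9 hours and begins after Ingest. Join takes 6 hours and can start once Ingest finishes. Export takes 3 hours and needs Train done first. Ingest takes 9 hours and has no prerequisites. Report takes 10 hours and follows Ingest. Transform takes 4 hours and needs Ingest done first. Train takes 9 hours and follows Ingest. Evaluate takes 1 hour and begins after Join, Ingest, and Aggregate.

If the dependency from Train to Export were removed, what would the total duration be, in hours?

19

Before: longest chain Ingest→Train→Export = 9+9+3 = 21, finish 21.
Without Train→Export, Export's earliest start moves from 18 to 0.
New critical path: Ingest→Aggregate→Evaluate = 9+9+1 = 19 ⇒ 19 hours.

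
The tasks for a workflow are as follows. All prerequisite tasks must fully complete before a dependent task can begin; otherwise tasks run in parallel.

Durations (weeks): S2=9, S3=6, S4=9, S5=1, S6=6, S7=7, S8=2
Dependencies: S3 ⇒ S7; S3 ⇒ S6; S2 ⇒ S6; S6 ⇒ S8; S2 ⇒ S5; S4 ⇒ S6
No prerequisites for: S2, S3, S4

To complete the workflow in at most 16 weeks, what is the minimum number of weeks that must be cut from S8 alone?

1

Current finish: 17 weeks; target: 16.
S8 is on every critical path, so each week cut from S8 cuts the finish by one (this holds down to a finish of 16).
Need 17 − 16 = 1 week off S8 → S8 becomes 1 week, finish becomes 16.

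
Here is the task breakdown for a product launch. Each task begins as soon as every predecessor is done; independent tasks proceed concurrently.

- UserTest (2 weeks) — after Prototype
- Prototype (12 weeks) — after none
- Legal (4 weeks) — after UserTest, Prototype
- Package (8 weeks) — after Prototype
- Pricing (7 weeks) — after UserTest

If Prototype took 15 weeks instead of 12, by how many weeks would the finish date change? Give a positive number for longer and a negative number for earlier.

3

The binding path is Prototype→UserTest→Pricing = 12+2+7 = 21; finish at 21 weeks.
Prototype lies on that path, so at 15 weeks the path becomes 24 weeks.
That remains the longest chain; total 24 weeks.
Change in finish: 24 − 21 = +3 weeks.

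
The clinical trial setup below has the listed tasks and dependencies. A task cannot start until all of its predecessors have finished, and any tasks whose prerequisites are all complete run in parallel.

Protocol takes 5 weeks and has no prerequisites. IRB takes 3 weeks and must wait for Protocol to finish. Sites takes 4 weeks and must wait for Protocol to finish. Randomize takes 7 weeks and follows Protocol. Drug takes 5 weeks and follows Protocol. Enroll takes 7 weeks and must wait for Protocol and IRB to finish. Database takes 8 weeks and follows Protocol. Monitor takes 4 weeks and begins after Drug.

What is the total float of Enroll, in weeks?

0

The longest chain is Protocol→IRB→Enroll = 5+3+7 = 15; overall finish 15 weeks.
The longest chain containing Enroll totals 15 weeks.
Float = 15 − 15 = 0.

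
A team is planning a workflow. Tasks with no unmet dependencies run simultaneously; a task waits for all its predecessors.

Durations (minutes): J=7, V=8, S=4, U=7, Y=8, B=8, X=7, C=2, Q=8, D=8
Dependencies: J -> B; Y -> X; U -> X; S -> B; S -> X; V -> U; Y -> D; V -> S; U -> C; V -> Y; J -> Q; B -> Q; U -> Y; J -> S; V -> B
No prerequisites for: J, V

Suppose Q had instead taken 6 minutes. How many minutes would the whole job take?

31

The binding path is V→U→Y→D = 8+7+8+8 = 31; finish at 31 minutes.
Q is off the critical path — its longest chain is 28 minutes, giving 3 of slack.
No other chain overtakes it, so the finish is 31 minutes.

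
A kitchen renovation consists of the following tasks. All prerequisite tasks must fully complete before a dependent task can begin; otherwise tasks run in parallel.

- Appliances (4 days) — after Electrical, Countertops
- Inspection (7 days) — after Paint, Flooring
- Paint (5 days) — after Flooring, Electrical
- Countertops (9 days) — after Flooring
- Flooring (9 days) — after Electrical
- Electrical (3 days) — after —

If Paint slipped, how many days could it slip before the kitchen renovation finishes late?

1

The longest chain is Electrical→Flooring→Countertops→Appliances = 3+9+9+4 = 25; overall finish 25 days.
Paint finishes as early as 17 and must finish by 18.
Float = 25 − 24 = 1.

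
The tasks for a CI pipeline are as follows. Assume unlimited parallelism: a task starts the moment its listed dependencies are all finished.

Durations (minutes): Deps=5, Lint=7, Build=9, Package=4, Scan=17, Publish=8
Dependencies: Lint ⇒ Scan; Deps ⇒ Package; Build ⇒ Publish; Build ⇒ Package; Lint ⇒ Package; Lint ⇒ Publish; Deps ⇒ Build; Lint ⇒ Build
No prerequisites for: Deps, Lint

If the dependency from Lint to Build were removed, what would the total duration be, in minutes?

24

Before: longest chain Lint→Build→Publish = 7+9+8 = 24, finish 24.
Without Lint→Build, Build's earliest start moves from 7 to 5.
The longest chain is now Lint→Scan = 7+17 = 24, so the CI pipeline takes 24 minutes.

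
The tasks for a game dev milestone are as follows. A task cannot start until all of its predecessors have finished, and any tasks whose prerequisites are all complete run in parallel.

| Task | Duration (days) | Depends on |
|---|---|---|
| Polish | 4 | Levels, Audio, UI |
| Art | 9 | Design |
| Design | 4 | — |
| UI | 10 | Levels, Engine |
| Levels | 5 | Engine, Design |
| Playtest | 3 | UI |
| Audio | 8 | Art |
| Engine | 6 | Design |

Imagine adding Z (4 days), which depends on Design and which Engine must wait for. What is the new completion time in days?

Originally the game dev milestone takes 29 days.
With Z inserted, Engine now waits for max(Design, Z).
New critical path: Design→Z→Engine→Levels→UI→Polish = 4+4+6+5+10+4 = 33 ⇒ 33 days.

33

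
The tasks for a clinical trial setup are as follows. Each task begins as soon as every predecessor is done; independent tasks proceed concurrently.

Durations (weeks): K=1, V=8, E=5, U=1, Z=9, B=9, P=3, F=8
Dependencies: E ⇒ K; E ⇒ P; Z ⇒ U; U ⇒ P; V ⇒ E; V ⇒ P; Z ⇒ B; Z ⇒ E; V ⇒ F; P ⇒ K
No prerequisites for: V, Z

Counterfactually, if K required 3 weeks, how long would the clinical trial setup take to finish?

20

As given, the longest chain is Z→E→P→K = 9+5+3+1 = 18, so the finish is 18 weeks.
K is on the critical path; changing it to 3 makes that path 20 weeks.
That remains the longest chain; total 20 weeks.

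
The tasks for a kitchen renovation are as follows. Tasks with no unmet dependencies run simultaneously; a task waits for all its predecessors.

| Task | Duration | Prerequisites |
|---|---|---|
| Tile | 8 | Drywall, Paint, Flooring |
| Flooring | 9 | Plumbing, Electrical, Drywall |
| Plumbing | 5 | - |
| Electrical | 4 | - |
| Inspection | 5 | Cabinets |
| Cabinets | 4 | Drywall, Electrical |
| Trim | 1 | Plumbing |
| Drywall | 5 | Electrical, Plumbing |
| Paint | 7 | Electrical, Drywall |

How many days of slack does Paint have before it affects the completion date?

2

The longest chain is Plumbing→Drywall→Flooring→Tile = 5+5+9+8 = 27; overall finish 27 days.
Paint finishes as early as 17 and must finish by 19.
Slack of Paint = 12 − 10 = 2 days.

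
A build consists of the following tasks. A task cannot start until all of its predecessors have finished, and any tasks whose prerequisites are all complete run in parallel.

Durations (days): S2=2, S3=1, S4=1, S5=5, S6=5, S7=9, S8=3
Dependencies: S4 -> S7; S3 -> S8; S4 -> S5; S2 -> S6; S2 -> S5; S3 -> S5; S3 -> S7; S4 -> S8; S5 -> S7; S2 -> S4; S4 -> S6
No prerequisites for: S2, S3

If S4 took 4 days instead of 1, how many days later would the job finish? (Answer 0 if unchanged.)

3

Critical path before the change: S2→S4→S5→S7 = 2+1+5+9 = 17 giving 17 days.
S4 is on the critical path; changing it to 4 makes that path 20 days.
That remains the longest chain; total 20 days.
Change in finish: 20 − 17 = +3 days.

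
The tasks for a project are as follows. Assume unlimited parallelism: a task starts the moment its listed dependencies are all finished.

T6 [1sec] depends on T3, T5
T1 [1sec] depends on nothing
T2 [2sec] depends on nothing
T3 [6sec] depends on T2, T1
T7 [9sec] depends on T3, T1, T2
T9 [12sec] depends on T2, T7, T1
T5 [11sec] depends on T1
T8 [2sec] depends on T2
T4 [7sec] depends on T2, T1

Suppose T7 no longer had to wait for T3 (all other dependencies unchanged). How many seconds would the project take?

23

With the dependency in place, T2→T3→T7→T9 = 2+6+9+12 = 29 sets the finish at 29 seconds.
Without T3→T7, T7's earliest start moves from 8 to 2.
The longest chain is now T2→T7→T9 = 2+9+12 = 23, so the project takes 23 seconds.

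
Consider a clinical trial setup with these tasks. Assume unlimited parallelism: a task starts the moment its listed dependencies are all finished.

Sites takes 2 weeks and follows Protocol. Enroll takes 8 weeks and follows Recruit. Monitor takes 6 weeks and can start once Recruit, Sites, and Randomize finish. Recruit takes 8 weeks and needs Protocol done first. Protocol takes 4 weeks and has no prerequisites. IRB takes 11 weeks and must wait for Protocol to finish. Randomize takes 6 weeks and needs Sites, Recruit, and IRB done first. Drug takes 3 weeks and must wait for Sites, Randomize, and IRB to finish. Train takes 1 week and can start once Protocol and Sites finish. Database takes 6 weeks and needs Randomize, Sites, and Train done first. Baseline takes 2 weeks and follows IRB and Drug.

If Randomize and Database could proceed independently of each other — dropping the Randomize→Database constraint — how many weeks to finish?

With the dependency in place, Protocol→IRB→Randomize→Database = 4+11+6+6 = 27 sets the finish at 27 weeks.
Without Randomize→Database, Database's earliest start moves from 21 to 7.
After: Protocol→IRB→Randomize→Monitor = 4+11+6+6 = 27 → 27 weeks.

27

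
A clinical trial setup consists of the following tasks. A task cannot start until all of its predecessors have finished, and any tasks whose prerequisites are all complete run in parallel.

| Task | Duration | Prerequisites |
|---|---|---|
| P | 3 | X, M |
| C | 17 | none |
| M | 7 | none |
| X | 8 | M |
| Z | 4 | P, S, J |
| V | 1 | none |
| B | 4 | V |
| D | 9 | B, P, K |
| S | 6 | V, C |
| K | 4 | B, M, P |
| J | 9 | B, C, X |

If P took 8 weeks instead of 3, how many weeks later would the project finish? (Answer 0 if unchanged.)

5

The binding path is M→X→P→K→D = 7+8+3+4+9 = 31; finish at 31 weeks.
P is on the critical path; changing it to 8 makes that path 36 weeks.
No other chain overtakes it, so the finish is 36 weeks.
Change in finish: 36 − 31 = +5 weeks.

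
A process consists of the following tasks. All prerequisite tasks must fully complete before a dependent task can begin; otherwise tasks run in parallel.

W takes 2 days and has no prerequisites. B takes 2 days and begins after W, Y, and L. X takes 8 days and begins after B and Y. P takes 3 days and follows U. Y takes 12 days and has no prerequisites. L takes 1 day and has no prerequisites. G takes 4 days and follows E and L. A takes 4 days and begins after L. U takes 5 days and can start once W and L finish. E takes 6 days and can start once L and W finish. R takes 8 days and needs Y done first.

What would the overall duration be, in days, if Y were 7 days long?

17

Critical path before the change: Y→B→X = 12+2+8 = 22 giving 22 days.
Since Y is critical, the -5 change carries straight to that chain (now 17 days).
No other chain overtakes it, so the finish is 17 days.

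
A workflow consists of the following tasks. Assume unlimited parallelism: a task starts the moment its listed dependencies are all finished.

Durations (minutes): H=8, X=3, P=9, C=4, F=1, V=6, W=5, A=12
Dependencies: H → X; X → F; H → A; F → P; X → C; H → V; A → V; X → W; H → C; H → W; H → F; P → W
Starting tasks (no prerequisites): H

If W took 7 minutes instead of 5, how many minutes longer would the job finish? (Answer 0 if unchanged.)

2

As given, the longest chain is H→X→F→P→W = 8+3+1+9+5 = 26, so the finish is 26 minutes.
W is on the critical path; changing it to 7 makes that path 28 minutes.
No other chain overtakes it, so the finish is 28 minutes.
Change in finish: 28 − 26 = +2 minutes.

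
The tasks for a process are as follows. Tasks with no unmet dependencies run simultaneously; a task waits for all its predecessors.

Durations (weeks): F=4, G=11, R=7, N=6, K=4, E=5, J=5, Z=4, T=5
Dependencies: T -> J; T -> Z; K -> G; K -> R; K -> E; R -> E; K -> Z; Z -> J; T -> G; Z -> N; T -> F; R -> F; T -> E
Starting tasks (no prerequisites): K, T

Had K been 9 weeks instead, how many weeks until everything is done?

21

Critical path before the change: K→R→E = 4+7+5 = 16 giving 16 weeks.
K lies on that path, so at 9 weeks the path becomes 21 weeks.
That remains the longest chain; total 21 weeks.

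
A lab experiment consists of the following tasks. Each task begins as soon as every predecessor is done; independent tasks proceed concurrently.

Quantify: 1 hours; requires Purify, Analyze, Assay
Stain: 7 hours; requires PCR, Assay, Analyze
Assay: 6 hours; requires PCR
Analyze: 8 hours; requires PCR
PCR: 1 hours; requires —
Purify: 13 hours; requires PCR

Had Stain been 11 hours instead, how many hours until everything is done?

20

Actual critical path: PCR→Analyze→Stain = 1+8+7 = 16 ⇒ 16 hours.
Since Stain is critical, the +4 change carries straight to that chain (now 20 hours).
No other chain overtakes it, so the finish is 20 hours.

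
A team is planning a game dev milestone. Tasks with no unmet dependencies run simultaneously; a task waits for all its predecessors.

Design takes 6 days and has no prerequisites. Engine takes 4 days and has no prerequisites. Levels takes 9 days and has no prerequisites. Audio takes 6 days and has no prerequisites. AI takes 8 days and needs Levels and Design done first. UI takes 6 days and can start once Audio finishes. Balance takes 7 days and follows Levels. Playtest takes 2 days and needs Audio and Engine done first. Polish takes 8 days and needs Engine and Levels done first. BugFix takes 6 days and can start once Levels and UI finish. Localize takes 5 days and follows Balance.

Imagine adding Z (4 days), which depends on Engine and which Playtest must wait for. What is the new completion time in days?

Originally the plan takes 21 days.
With Z inserted, Playtest now waits for max(Audio, Engine, Z).
New critical path: Levels→Balance→Localize = 9+7+5 = 21 ⇒ 21 days.

21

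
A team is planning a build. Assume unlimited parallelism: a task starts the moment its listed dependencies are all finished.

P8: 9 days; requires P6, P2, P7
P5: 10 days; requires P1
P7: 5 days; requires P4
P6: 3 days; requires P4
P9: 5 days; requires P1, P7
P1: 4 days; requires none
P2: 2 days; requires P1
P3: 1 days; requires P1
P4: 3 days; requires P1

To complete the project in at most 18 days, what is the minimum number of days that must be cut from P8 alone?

3

Current finish: 21 days; target: 18.
P8 is on every critical path, so each day cut from P8 cuts the finish by one (this holds down to a finish of 17).
Need 21 − 18 = 3 days off P8 → P8 becomes 6 days, finish becomes 18.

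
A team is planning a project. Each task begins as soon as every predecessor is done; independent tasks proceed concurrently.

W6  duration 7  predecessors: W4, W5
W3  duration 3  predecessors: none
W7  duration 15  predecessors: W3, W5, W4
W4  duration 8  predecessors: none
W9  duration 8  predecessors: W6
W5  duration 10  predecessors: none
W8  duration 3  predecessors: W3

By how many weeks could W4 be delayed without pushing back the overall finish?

W5→W6→W9 = 10+7+8 = 25 sets the makespan at 25 weeks.
The longest chain containing W4 totals 23 weeks.
Float = 25 − 23 = 2.

2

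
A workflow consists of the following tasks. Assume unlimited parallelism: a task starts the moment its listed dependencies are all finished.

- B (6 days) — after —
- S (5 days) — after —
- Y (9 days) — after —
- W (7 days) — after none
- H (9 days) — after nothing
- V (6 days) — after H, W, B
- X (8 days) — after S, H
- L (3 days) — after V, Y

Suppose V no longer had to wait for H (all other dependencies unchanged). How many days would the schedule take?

17

Original critical path: H→V→L = 9+6+3 = 18 ⇒ 18 days.
Without H→V, V's earliest start moves from 9 to 7.
The longest chain is now H→X = 9+8 = 17, so the schedule takes 17 days.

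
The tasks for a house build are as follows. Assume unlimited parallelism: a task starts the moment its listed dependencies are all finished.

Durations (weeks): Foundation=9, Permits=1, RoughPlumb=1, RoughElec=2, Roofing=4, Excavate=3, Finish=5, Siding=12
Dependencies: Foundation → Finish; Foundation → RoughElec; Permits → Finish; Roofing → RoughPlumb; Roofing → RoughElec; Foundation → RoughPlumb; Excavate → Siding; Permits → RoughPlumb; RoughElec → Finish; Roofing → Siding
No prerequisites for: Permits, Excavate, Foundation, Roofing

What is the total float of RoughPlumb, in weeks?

6

The longest chain is Foundation→RoughElec→Finish = 9+2+5 = 16; overall finish 16 weeks.
RoughPlumb finishes as early as 10 and must finish by 16.
Slack of RoughPlumb = 15 − 9 = 6 weeks.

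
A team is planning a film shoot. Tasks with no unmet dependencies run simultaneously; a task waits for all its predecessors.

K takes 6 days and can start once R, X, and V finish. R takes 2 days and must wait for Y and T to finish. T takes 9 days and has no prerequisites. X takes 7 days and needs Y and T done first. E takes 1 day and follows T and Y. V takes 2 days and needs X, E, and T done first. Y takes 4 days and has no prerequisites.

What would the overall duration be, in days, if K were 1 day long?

19

Baseline: T→X→V→K = 9+7+2+6 = 24 → 24 days.
K lies on that path, so at 1 day the path becomes 19 days.
That remains the longest chain; total 19 days.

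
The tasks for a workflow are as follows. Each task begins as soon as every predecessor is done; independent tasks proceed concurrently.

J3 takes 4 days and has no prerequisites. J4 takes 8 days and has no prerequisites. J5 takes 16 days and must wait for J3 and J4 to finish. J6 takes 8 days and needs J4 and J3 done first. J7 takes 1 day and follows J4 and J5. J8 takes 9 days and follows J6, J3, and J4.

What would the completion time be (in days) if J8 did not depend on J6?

25

Original critical path: J4→J5→J7 = 8+16+1 = 25 ⇒ 25 days.
Without J6→J8, J8's earliest start moves from 16 to 8.
After: J4→J5→J7 = 8+16+1 = 25 → 25 days.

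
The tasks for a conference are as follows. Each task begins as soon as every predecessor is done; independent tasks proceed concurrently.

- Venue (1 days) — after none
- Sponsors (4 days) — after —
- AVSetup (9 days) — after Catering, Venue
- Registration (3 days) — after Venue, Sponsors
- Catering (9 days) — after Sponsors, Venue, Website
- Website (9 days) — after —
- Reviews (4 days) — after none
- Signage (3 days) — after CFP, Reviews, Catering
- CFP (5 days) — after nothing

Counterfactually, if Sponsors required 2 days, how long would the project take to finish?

27

Baseline: Website→Catering→AVSetup = 9+9+9 = 27 → 27 days.
Sponsors is off the critical path — its longest chain is 22 days, giving 5 of slack.
The critical path is still Website→Catering→AVSetup; finish is now 27 days.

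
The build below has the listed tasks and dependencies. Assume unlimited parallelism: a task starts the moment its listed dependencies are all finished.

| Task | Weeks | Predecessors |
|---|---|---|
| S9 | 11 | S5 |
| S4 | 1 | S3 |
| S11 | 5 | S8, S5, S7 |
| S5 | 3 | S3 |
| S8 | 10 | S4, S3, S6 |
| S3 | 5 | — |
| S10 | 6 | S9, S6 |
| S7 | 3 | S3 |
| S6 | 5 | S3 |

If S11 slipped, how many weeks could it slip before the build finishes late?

Critical path: S3→S5→S9→S10 = 5+3+11+6 = 25, so the finish is 25 weeks.
The longest chain containing S11 totals 25 weeks.
Slack of S11 = 20 − 20 = 0 weeks.

0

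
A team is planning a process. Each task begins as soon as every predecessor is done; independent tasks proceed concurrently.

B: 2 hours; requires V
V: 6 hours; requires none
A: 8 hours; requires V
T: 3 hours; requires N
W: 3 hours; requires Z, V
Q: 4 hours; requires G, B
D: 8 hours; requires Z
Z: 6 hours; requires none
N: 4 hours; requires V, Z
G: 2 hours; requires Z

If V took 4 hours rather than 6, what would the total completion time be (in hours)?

Actual critical path: V→A = 6+8 = 14 ⇒ 14 hours.
V lies on that path, so at 4 hours the path becomes 12 hours.
Now Z→D = 6+8 = 14 is longest, so the finish becomes 14 hours.

14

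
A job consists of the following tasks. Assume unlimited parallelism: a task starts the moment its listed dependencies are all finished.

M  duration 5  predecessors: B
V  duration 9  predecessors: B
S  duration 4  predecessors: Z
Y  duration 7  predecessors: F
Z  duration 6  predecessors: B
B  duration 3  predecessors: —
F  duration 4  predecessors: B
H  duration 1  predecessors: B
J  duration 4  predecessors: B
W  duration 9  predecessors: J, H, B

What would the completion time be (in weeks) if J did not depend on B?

With the dependency in place, B→J→W = 3+4+9 = 16 sets the finish at 16 weeks.
Without B→J, J's earliest start moves from 3 to 0.
New critical path: B→F→Y = 3+4+7 = 14 ⇒ 14 weeks.

14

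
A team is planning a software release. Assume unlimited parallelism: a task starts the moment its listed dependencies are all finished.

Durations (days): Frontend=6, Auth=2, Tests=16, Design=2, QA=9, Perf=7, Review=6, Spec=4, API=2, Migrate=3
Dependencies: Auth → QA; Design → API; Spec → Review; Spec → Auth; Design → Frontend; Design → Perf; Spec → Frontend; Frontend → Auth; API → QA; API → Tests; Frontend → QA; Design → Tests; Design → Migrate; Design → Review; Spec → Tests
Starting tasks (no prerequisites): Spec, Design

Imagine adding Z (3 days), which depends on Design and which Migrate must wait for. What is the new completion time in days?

Originally the software release takes 21 days.
With Z inserted, Migrate now waits for max(Design, Z).
New critical path: Spec→Frontend→Auth→QA = 4+6+2+9 = 21 ⇒ 21 days.

21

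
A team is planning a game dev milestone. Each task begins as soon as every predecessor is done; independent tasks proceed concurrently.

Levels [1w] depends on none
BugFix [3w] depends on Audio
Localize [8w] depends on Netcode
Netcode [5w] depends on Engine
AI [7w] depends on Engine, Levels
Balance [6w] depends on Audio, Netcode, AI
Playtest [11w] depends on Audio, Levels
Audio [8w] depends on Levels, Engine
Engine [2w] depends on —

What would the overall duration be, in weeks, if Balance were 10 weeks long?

21

Critical path before the change: Engine→Audio→Playtest = 2+8+11 = 21 giving 21 weeks.
The longest path through Balance is only 16 weeks, so Balance has float 5.
That remains the longest chain; total 21 weeks.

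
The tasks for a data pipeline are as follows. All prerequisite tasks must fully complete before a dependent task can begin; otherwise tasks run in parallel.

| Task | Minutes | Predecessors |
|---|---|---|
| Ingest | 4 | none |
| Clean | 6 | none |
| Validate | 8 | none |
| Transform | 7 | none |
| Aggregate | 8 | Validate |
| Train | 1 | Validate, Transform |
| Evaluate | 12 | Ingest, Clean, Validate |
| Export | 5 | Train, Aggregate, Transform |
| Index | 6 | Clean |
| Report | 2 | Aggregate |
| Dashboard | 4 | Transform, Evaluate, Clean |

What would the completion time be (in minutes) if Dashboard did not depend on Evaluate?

21

With the dependency in place, Validate→Evaluate→Dashboard = 8+12+4 = 24 sets the finish at 24 minutes.
Without Evaluate→Dashboard, Dashboard's earliest start moves from 20 to 7.
The longest chain is now Validate→Aggregate→Export = 8+8+5 = 21, so the schedule takes 21 minutes.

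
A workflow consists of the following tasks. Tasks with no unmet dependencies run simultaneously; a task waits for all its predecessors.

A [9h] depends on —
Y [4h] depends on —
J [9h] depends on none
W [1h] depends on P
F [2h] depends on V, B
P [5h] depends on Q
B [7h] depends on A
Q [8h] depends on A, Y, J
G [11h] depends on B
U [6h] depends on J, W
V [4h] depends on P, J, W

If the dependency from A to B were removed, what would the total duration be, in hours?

Original critical path: A→Q→P→W→V→F = 9+8+5+1+4+2 = 29 ⇒ 29 hours.
Without A→B, B's earliest start moves from 9 to 0.
New critical path: A→Q→P→W→V→F = 9+8+5+1+4+2 = 29 ⇒ 29 hours.

29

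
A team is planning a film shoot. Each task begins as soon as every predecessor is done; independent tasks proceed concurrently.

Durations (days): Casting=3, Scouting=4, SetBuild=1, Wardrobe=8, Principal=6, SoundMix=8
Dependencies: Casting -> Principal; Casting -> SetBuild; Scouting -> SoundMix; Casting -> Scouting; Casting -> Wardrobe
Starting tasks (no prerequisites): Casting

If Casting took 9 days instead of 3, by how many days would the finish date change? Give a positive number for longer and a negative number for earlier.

Actual critical path: Casting→Scouting→SoundMix = 3+4+8 = 15 ⇒ 15 days.
Casting is on the critical path; changing it to 9 makes that path 21 days.
The critical path is still Casting→Scouting→SoundMix; finish is now 21 days.
Change in finish: 21 − 15 = +6 days.

6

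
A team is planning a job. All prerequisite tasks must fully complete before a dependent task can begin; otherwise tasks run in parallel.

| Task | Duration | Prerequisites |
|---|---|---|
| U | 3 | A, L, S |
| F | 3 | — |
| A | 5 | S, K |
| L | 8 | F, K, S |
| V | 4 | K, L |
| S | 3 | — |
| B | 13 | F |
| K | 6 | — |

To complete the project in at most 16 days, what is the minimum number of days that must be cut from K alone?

2

Current finish: 18 days; target: 16.
K is on every critical path, so each day cut from K cuts the finish by one (this holds down to a finish of 16).
Need 18 − 16 = 2 days off K → K becomes 4 days, finish becomes 16.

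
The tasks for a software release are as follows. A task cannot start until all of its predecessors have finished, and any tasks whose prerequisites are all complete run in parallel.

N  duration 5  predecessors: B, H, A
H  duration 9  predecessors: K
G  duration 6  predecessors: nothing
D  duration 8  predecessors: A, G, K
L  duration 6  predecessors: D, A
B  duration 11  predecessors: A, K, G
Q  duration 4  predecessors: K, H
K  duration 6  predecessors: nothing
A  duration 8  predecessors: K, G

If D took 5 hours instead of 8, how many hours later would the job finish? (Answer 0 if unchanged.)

0

Baseline: K→A→B→N = 6+8+11+5 = 30 → 30 hours.
The longest path through D is only 28 hours, so D has float 2.
The critical path is still K→A→B→N; finish is now 30 hours.
Change in finish: 30 − 30 = +0 hours.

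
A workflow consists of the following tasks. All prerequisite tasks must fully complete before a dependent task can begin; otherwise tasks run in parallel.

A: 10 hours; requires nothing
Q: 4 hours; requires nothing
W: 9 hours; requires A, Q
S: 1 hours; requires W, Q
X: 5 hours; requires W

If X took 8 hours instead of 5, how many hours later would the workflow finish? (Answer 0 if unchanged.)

3

The binding path is A→W→X = 10+9+5 = 24; finish at 24 hours.
X lies on that path, so at 8 hours the path becomes 27 hours.
That remains the longest chain; total 27 hours.
Change in finish: 27 − 24 = +3 hours.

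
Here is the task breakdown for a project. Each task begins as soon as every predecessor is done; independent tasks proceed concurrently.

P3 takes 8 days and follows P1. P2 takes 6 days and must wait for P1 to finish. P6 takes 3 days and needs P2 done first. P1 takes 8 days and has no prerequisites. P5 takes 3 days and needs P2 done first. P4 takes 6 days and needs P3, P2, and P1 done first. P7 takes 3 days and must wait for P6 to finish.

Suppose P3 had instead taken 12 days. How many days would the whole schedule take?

26

The binding path is P1→P3→P4 = 8+8+6 = 22; finish at 22 days.
P3 is on the critical path; changing it to 12 makes that path 26 days.
The critical path is still P1→P3→P4; finish is now 26 days.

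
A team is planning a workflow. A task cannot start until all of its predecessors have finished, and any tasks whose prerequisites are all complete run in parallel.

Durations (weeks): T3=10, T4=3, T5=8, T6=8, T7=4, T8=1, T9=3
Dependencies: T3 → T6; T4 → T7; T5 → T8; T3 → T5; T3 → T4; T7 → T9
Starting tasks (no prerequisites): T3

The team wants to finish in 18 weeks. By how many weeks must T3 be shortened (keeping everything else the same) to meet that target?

2

Current finish: 20 weeks; target: 18.
T3 is on every critical path, so each week cut from T3 cuts the finish by one (this holds down to a finish of 11).
Need 20 − 18 = 2 weeks off T3 → T3 becomes 8 weeks, finish becomes 18.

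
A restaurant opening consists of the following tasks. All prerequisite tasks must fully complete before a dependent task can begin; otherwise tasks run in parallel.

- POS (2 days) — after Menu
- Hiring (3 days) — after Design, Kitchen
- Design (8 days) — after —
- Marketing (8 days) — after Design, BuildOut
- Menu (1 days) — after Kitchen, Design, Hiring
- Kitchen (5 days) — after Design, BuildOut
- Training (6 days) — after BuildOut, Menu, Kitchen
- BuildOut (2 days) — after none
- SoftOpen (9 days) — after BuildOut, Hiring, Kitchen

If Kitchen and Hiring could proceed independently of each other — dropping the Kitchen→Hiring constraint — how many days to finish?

With the dependency in place, Design→Kitchen→Hiring→SoftOpen = 8+5+3+9 = 25 sets the finish at 25 days.
Without Kitchen→Hiring, Hiring's earliest start moves from 13 to 8.
New critical path: Design→Kitchen→SoftOpen = 8+5+9 = 22 ⇒ 22 days.

22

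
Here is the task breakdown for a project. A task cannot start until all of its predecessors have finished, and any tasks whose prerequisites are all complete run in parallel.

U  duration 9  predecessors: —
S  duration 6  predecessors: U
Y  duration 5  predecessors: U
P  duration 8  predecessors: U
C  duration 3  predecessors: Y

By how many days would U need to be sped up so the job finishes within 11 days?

Current finish: 17 days; target: 11.
U is on every critical path, so each day cut from U cuts the finish by one (this holds down to a finish of 9).
Need 17 − 11 = 6 days off U → U becomes 3 days, finish becomes 11.

6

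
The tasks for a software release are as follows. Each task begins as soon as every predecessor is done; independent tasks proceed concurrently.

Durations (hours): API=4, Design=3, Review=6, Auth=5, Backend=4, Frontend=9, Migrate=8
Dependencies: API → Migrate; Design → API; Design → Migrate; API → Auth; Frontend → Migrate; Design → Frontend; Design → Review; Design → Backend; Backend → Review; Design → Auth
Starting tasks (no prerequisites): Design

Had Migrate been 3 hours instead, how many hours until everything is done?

Baseline: Design→Frontend→Migrate = 3+9+8 = 20 → 20 hours.
Migrate lies on that path, so at 3 hours the path becomes 15 hours.
That remains the longest chain; total 15 hours.

15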